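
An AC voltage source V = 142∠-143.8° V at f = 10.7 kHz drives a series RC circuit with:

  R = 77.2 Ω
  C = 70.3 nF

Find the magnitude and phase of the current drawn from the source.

Step 1 — Angular frequency: ω = 2π·f = 2π·1.07e+04 = 6.723e+04 rad/s.
Step 2 — Component impedances:
  R: Z = R = 77.2 Ω
  C: Z = 1/(jωC) = -j/(ω·C) = 0 - j211.6 Ω
Step 3 — Series combination: Z_total = R + C = 77.2 - j211.6 Ω = 225.2∠-70.0° Ω.
Step 4 — Source phasor: V = 142∠-143.8° V = -114.6 - j83.87 V.
Step 5 — Ohm's law: I = V / Z_total = (-114.6 - j83.87) / (77.2 - j211.6) = 0.1754 - j0.6056 A.
Step 6 — Convert to polar: |I| = 0.6305 A, ∠I = -73.8°.

I = 0.6305∠-73.8° A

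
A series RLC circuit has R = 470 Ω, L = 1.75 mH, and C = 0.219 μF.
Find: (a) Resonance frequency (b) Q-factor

Step 1 — Resonance condition Im(Z)=0 gives ω₀ = 1/√(LC).
Step 2 — ω₀ = 1/√(0.00175·2.19e-07) = 5.108e+04 rad/s.
Step 3 — f₀ = ω₀/(2π) = 8130 Hz.
Step 4 — Series Q: Q = ω₀L/R = 5.108e+04·0.00175/470 = 0.1902.

(a) f₀ = 8130 Hz  (b) Q = 0.1902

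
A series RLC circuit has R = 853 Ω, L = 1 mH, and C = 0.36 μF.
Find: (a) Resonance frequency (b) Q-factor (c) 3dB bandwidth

Step 1 — Resonance condition Im(Z)=0 gives ω₀ = 1/√(LC).
Step 2 — ω₀ = 1/√(0.001·3.6e-07) = 5.27e+04 rad/s.
Step 3 — f₀ = ω₀/(2π) = 8388 Hz.
Step 4 — Series Q: Q = ω₀L/R = 5.27e+04·0.001/853 = 0.06179.
Step 5 — 3dB bandwidth: Δω = ω₀/Q = 8.53e+05 rad/s; BW = Δω/(2π) = 1.358e+05 Hz.

(a) f₀ = 8388 Hz  (b) Q = 0.06179  (c) BW = 1.358e+05 Hz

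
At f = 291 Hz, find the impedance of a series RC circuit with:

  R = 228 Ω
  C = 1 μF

Step 1 — Angular frequency: ω = 2π·f = 2π·291 = 1828 rad/s.
Step 2 — Component impedances:
  R: Z = R = 228 Ω
  C: Z = 1/(jωC) = -j/(ω·C) = 0 - j546.9 Ω
Step 3 — Series combination: Z_total = R + C = 228 - j546.9 Ω = 592.5∠-67.4° Ω.

Z = 228 - j546.9 Ω = 592.5∠-67.4° Ω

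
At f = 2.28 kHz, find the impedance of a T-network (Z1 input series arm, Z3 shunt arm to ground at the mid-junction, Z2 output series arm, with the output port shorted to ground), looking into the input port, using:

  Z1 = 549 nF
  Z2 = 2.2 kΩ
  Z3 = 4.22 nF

Step 1 — Angular frequency: ω = 2π·f = 2π·2280 = 1.433e+04 rad/s.
Step 2 — Component impedances:
  Z1: Z = 1/(jωC) = -j/(ω·C) = 0 - j127.1 Ω
  Z2: Z = R = 2200 Ω
  Z3: Z = 1/(jωC) = -j/(ω·C) = 0 - j1.654e+04 Ω
Step 3 — With the output port shorted to ground, the output series arm Z2 runs from the junction to ground; the shunt arm Z3 also runs from the junction to ground. They appear in parallel: Z3 || Z2 = 2162 - j287.5 Ω.
Step 4 — Series with input arm Z1: Z_in = Z1 + (Z3 || Z2) = 2162 - j414.7 Ω = 2201∠-10.9° Ω.

Z = 2162 - j414.7 Ω = 2201∠-10.9° Ω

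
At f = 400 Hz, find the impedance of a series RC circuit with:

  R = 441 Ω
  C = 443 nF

Step 1 — Angular frequency: ω = 2π·f = 2π·400 = 2513 rad/s.
Step 2 — Component impedances:
  R: Z = R = 441 Ω
  C: Z = 1/(jωC) = -j/(ω·C) = 0 - j898.2 Ω
Step 3 — Series combination: Z_total = R + C = 441 - j898.2 Ω = 1001∠-63.8° Ω.

Z = 441 - j898.2 Ω = 1001∠-63.8° Ω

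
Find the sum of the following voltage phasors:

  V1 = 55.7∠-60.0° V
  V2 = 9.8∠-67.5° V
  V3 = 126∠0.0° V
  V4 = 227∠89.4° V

Step 1 — Convert each phasor to rectangular form:
  V1 = 55.7·(cos(-60.0°) + j·sin(-60.0°)) = 27.85 - j48.24 V
  V2 = 9.8·(cos(-67.5°) + j·sin(-67.5°)) = 3.75 - j9.054 V
  V3 = 126·(cos(0.0°) + j·sin(0.0°)) = 126 V
  V4 = 227·(cos(89.4°) + j·sin(89.4°)) = 2.377 + j227 V
Step 2 — Sum components: V_total = 160 + j169.7 V.
Step 3 — Convert to polar: |V_total| = 233.2 V, ∠V_total = 46.7°.

V_total = 233.2∠46.7° V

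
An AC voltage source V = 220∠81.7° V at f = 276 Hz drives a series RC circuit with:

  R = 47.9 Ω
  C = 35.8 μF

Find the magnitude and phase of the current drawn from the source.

Step 1 — Angular frequency: ω = 2π·f = 2π·276 = 1734 rad/s.
Step 2 — Component impedances:
  R: Z = R = 47.9 Ω
  C: Z = 1/(jωC) = -j/(ω·C) = 0 - j16.11 Ω
Step 3 — Series combination: Z_total = R + C = 47.9 - j16.11 Ω = 50.54∠-18.6° Ω.
Step 4 — Source phasor: V = 220∠81.7° V = 31.76 + j217.7 V.
Step 5 — Ohm's law: I = V / Z_total = (31.76 + j217.7) / (47.9 - j16.11) = -0.7774 + j4.283 A.
Step 6 — Convert to polar: |I| = 4.353 A, ∠I = 100.3°.

I = 4.353∠100.3° A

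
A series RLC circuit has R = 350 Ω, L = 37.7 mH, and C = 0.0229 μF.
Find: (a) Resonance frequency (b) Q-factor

Step 1 — Resonance condition Im(Z)=0 gives ω₀ = 1/√(LC).
Step 2 — ω₀ = 1/√(0.0377·2.29e-08) = 3.403e+04 rad/s.
Step 3 — f₀ = ω₀/(2π) = 5417 Hz.
Step 4 — Series Q: Q = ω₀L/R = 3.403e+04·0.0377/350 = 3.666.

(a) f₀ = 5417 Hz  (b) Q = 3.666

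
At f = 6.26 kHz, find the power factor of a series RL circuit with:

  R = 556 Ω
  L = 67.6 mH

Step 1 — Angular frequency: ω = 2π·f = 2π·6260 = 3.933e+04 rad/s.
Step 2 — Component impedances:
  R: Z = R = 556 Ω
  L: Z = jωL = j·3.933e+04·0.0676 = 0 + j2659 Ω
Step 3 — Series combination: Z_total = R + L = 556 + j2659 Ω = 2716∠78.2° Ω.
Step 4 — Power factor: PF = cos(φ) = Re(Z)/|Z| = 556/2716 = 0.2047.
Step 5 — Type: Im(Z) = 2659 ⇒ lagging (phase φ = 78.2°).

PF = 0.2047 (lagging, φ = 78.2°)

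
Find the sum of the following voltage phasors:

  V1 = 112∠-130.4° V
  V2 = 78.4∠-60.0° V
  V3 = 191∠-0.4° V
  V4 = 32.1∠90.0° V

Step 1 — Convert each phasor to rectangular form:
  V1 = 112·(cos(-130.4°) + j·sin(-130.4°)) = -72.59 - j85.29 V
  V2 = 78.4·(cos(-60.0°) + j·sin(-60.0°)) = 39.2 - j67.9 V
  V3 = 191·(cos(-0.4°) + j·sin(-0.4°)) = 191 - j1.333 V
  V4 = 32.1·(cos(90.0°) + j·sin(90.0°)) = 0 + j32.1 V
Step 2 — Sum components: V_total = 157.6 - j122.4 V.
Step 3 — Convert to polar: |V_total| = 199.6 V, ∠V_total = -37.8°.

V_total = 199.6∠-37.8° V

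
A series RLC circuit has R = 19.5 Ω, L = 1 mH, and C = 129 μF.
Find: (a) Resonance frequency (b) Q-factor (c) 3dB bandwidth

Step 1 — Resonance: ω₀ = 1/√(LC) = 1/√(0.001·0.000129) = 2784 rad/s.
Step 2 — f₀ = ω₀/(2π) = 443.1 Hz.
Step 3 — Series Q: Q = ω₀L/R = 2784·0.001/19.5 = 0.1428.
Step 4 — Bandwidth: Δω = ω₀/Q = 1.95e+04 rad/s; BW = Δω/(2π) = 3104 Hz.

(a) f₀ = 443.1 Hz  (b) Q = 0.1428  (c) BW = 3104 Hz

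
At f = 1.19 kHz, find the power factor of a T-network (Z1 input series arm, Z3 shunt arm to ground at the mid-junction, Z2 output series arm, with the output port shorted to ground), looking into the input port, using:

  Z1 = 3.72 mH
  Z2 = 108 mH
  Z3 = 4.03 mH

Step 1 — Angular frequency: ω = 2π·f = 2π·1190 = 7477 rad/s.
Step 2 — Component impedances:
  Z1: Z = jωL = j·7477·0.00372 = 0 + j27.81 Ω
  Z2: Z = jωL = j·7477·0.108 = 0 + j807.5 Ω
  Z3: Z = jωL = j·7477·0.00403 = 0 + j30.13 Ω
Step 3 — With the output port shorted to ground, the output series arm Z2 runs from the junction to ground; the shunt arm Z3 also runs from the junction to ground. They appear in parallel: Z3 || Z2 = 0 + j29.05 Ω.
Step 4 — Series with input arm Z1: Z_in = Z1 + (Z3 || Z2) = 0 + j56.86 Ω = 56.86∠90.0° Ω.
Step 5 — Power factor: PF = cos(φ) = Re(Z)/|Z| = 0/56.86 = 0.
Step 6 — Type: Im(Z) = 56.86 ⇒ lagging (phase φ = 90.0°).

PF = 0 (lagging, φ = 90.0°)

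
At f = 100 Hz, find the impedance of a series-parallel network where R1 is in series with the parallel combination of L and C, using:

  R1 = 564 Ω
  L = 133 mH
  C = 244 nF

Step 1 — Angular frequency: ω = 2π·f = 2π·100 = 628.3 rad/s.
Step 2 — Component impedances:
  R1: Z = R = 564 Ω
  L: Z = jωL = j·628.3·0.133 = 0 + j83.57 Ω
  C: Z = 1/(jωC) = -j/(ω·C) = 0 - j6523 Ω
Step 3 — Parallel branch: L || C = 1/(1/L + 1/C) = 0 + j84.65 Ω.
Step 4 — Series with R1: Z_total = R1 + (L || C) = 564 + j84.65 Ω = 570.3∠8.5° Ω.

Z = 564 + j84.65 Ω = 570.3∠8.5° Ω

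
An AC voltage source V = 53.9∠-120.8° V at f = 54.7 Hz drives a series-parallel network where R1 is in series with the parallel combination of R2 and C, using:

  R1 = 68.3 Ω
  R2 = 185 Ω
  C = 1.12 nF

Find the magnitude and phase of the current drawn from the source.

Step 1 — Angular frequency: ω = 2π·f = 2π·54.7 = 343.7 rad/s.
Step 2 — Component impedances:
  R1: Z = R = 68.3 Ω
  R2: Z = R = 185 Ω
  C: Z = 1/(jωC) = -j/(ω·C) = 0 - j2.598e+06 Ω
Step 3 — Parallel branch: R2 || C = 1/(1/R2 + 1/C) = 185 - j0.01317 Ω.
Step 4 — Series with R1: Z_total = R1 + (R2 || C) = 253.3 - j0.01317 Ω = 253.3∠-0.0° Ω.
Step 5 — Source phasor: V = 53.9∠-120.8° V = -27.6 - j46.3 V.
Step 6 — Ohm's law: I = V / Z_total = (-27.6 - j46.3) / (253.3 - j0.01317) = -0.1089 - j0.1828 A.
Step 7 — Convert to polar: |I| = 0.2128 A, ∠I = -120.8°.

I = 0.2128∠-120.8° A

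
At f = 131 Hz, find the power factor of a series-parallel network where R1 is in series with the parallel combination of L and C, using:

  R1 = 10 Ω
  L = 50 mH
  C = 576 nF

Step 1 — Angular frequency: ω = 2π·f = 2π·131 = 823.1 rad/s.
Step 2 — Component impedances:
  R1: Z = R = 10 Ω
  L: Z = jωL = j·823.1·0.05 = 0 + j41.15 Ω
  C: Z = 1/(jωC) = -j/(ω·C) = 0 - j2109 Ω
Step 3 — Parallel branch: L || C = 1/(1/L + 1/C) = 0 + j41.97 Ω.
Step 4 — Series with R1: Z_total = R1 + (L || C) = 10 + j41.97 Ω = 43.15∠76.6° Ω.
Step 5 — Power factor: PF = cos(φ) = Re(Z)/|Z| = 10/43.149 = 0.2318.
Step 6 — Type: Im(Z) = 41.97 ⇒ lagging (phase φ = 76.6°).

PF = 0.2318 (lagging, φ = 76.6°)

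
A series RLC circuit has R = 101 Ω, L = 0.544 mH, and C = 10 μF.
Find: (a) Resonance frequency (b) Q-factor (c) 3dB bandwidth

Step 1 — Resonance: ω₀ = 1/√(LC) = 1/√(0.000544·1e-05) = 1.356e+04 rad/s.
Step 2 — f₀ = ω₀/(2π) = 2158 Hz.
Step 3 — Series Q: Q = ω₀L/R = 1.356e+04·0.000544/101 = 0.07303.
Step 4 — Bandwidth: Δω = ω₀/Q = 1.857e+05 rad/s; BW = Δω/(2π) = 2.955e+04 Hz.

(a) f₀ = 2158 Hz  (b) Q = 0.07303  (c) BW = 2.955e+04 Hz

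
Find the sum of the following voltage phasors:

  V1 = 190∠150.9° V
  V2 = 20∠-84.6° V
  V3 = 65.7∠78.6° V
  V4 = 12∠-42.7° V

Step 1 — Convert each phasor to rectangular form:
  V1 = 190·(cos(150.9°) + j·sin(150.9°)) = -166 + j92.4 V
  V2 = 20·(cos(-84.6°) + j·sin(-84.6°)) = 1.882 - j19.91 V
  V3 = 65.7·(cos(78.6°) + j·sin(78.6°)) = 12.99 + j64.4 V
  V4 = 12·(cos(-42.7°) + j·sin(-42.7°)) = 8.819 - j8.138 V
Step 2 — Sum components: V_total = -142.3 + j128.8 V.
Step 3 — Convert to polar: |V_total| = 191.9 V, ∠V_total = 137.9°.

V_total = 191.9∠137.9° V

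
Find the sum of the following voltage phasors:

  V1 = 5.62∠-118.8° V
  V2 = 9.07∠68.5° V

Step 1 — Convert each phasor to rectangular form:
  V1 = 5.62·(cos(-118.8°) + j·sin(-118.8°)) = -2.707 - j4.925 V
  V2 = 9.07·(cos(68.5°) + j·sin(68.5°)) = 3.324 + j8.439 V
Step 2 — Sum components: V_total = 0.6167 + j3.514 V.
Step 3 — Convert to polar: |V_total| = 3.568 V, ∠V_total = 80.0°.

V_total = 3.568∠80.0° V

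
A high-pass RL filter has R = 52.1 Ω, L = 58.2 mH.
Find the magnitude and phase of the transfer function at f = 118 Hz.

Step 1 — Angular frequency: ω = 2π·118 = 741.4 rad/s.
Step 2 — Transfer function: H(jω) = jωL/(R + jωL).
Step 3 — Numerator jωL = j·43.15; denominator R + jωL = 52.1 + j43.15.
Step 4 — H = 0.4069 + j0.4912.
Step 5 — Magnitude: |H| = 0.6379 (-3.9 dB); phase: φ = 50.4°.

|H| = 0.6379 (-3.9 dB), φ = 50.4°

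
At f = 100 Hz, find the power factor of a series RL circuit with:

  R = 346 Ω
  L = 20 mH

Step 1 — Angular frequency: ω = 2π·f = 2π·100 = 628.3 rad/s.
Step 2 — Component impedances:
  R: Z = R = 346 Ω
  L: Z = jωL = j·628.3·0.02 = 0 + j12.57 Ω
Step 3 — Series combination: Z_total = R + L = 346 + j12.57 Ω = 346.2∠2.1° Ω.
Step 4 — Power factor: PF = cos(φ) = Re(Z)/|Z| = 346/346.23 = 0.9993.
Step 5 — Type: Im(Z) = 12.57 ⇒ lagging (phase φ = 2.1°).

PF = 0.9993 (lagging, φ = 2.1°)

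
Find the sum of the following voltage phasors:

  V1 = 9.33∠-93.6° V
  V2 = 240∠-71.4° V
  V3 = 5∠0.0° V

Step 1 — Convert each phasor to rectangular form:
  V1 = 9.33·(cos(-93.6°) + j·sin(-93.6°)) = -0.5858 - j9.312 V
  V2 = 240·(cos(-71.4°) + j·sin(-71.4°)) = 76.55 - j227.5 V
  V3 = 5·(cos(0.0°) + j·sin(0.0°)) = 5 V
Step 2 — Sum components: V_total = 80.96 - j236.8 V.
Step 3 — Convert to polar: |V_total| = 250.2 V, ∠V_total = -71.1°.

V_total = 250.2∠-71.1° V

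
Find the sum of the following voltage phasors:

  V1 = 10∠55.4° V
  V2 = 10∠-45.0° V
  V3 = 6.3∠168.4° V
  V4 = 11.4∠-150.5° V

Step 1 — Convert each phasor to rectangular form:
  V1 = 10·(cos(55.4°) + j·sin(55.4°)) = 5.678 + j8.231 V
  V2 = 10·(cos(-45.0°) + j·sin(-45.0°)) = 7.071 - j7.071 V
  V3 = 6.3·(cos(168.4°) + j·sin(168.4°)) = -6.171 + j1.267 V
  V4 = 11.4·(cos(-150.5°) + j·sin(-150.5°)) = -9.922 - j5.614 V
Step 2 — Sum components: V_total = -3.344 - j3.187 V.
Step 3 — Convert to polar: |V_total| = 4.619 V, ∠V_total = -136.4°.

V_total = 4.619∠-136.4° V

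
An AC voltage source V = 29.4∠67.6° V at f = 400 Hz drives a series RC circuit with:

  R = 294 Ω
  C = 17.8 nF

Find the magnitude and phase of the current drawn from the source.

Step 1 — Angular frequency: ω = 2π·f = 2π·400 = 2513 rad/s.
Step 2 — Component impedances:
  R: Z = R = 294 Ω
  C: Z = 1/(jωC) = -j/(ω·C) = 0 - j2.235e+04 Ω
Step 3 — Series combination: Z_total = R + C = 294 - j2.235e+04 Ω = 2.236e+04∠-89.2° Ω.
Step 4 — Source phasor: V = 29.4∠67.6° V = 11.2 + j27.18 V.
Step 5 — Ohm's law: I = V / Z_total = (11.2 + j27.18) / (294 - j2.235e+04) = -0.001209 + j0.0005171 A.
Step 6 — Convert to polar: |I| = 0.001315 A, ∠I = 156.8°.

I = 0.001315∠156.8° A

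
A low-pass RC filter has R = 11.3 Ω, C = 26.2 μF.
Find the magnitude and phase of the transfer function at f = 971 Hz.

Step 1 — Angular frequency: ω = 2π·971 = 6101 rad/s.
Step 2 — Transfer function: H(jω) = 1/(1 + jωRC).
Step 3 — Denominator: 1 + jωRC = 1 + j·6101·11.3·2.62e-05 = 1 + j1.806.
Step 4 — H = 0.2346 - j0.4237.
Step 5 — Magnitude: |H| = 0.4844 (-6.3 dB); phase: φ = -61.0°.

|H| = 0.4844 (-6.3 dB), φ = -61.0°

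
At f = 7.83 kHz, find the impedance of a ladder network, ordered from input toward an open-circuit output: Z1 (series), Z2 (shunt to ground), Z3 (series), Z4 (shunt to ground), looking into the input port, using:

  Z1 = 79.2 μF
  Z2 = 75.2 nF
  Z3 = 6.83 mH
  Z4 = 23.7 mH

Step 1 — Angular frequency: ω = 2π·f = 2π·7830 = 4.92e+04 rad/s.
Step 2 — Component impedances:
  Z1: Z = 1/(jωC) = -j/(ω·C) = 0 - j0.2566 Ω
  Z2: Z = 1/(jωC) = -j/(ω·C) = 0 - j270.3 Ω
  Z3: Z = jωL = j·4.92e+04·0.00683 = 0 + j336 Ω
  Z4: Z = jωL = j·4.92e+04·0.0237 = 0 + j1166 Ω
Step 3 — Ladder network (open output): work backward from the far end, alternating series and parallel combinations. Z_in = 0 - j329.9 Ω = 329.9∠-90.0° Ω.

Z = 0 - j329.9 Ω = 329.9∠-90.0° Ω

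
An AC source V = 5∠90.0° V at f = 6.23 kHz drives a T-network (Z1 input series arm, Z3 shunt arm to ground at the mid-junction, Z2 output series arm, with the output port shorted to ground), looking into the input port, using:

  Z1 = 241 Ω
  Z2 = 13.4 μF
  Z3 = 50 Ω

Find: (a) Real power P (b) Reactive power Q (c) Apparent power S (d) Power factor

Step 1 — Angular frequency: ω = 2π·f = 2π·6230 = 3.914e+04 rad/s.
Step 2 — Component impedances:
  Z1: Z = R = 241 Ω
  Z2: Z = 1/(jωC) = -j/(ω·C) = 0 - j1.906 Ω
  Z3: Z = R = 50 Ω
Step 3 — With the output port shorted to ground, the output series arm Z2 runs from the junction to ground; the shunt arm Z3 also runs from the junction to ground. They appear in parallel: Z3 || Z2 = 0.07259 - j1.904 Ω.
Step 4 — Series with input arm Z1: Z_in = Z1 + (Z3 || Z2) = 241.1 - j1.904 Ω = 241.1∠-0.5° Ω.
Step 5 — Source phasor: V = 5∠90.0° V = 0 + j5 V.
Step 6 — Current: I = V / Z = -0.0001638 + j0.02074 A = 0.02074∠90.5° A.
Step 7 — Complex power: S = V·I* = 0.1037 - j0.0008189 VA.
Step 8 — Real power: P = Re(S) = 0.1037 W.
Step 9 — Reactive power: Q = Im(S) = -0.0008189 VAR.
Step 10 — Apparent power: |S| = 0.1037 VA.
Step 11 — Power factor: PF = P/|S| = 1 (leading).

(a) P = 0.1037 W  (b) Q = -0.0008189 VAR  (c) S = 0.1037 VA  (d) PF = 1 (leading)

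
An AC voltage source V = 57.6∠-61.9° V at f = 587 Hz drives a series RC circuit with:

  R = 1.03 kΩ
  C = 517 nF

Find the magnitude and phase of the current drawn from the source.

Step 1 — Angular frequency: ω = 2π·f = 2π·587 = 3688 rad/s.
Step 2 — Component impedances:
  R: Z = R = 1030 Ω
  C: Z = 1/(jωC) = -j/(ω·C) = 0 - j524.4 Ω
Step 3 — Series combination: Z_total = R + C = 1030 - j524.4 Ω = 1156∠-27.0° Ω.
Step 4 — Source phasor: V = 57.6∠-61.9° V = 27.13 - j50.81 V.
Step 5 — Ohm's law: I = V / Z_total = (27.13 - j50.81) / (1030 - j524.4) = 0.04086 - j0.02852 A.
Step 6 — Convert to polar: |I| = 0.04983 A, ∠I = -34.9°.

I = 0.04983∠-34.9° A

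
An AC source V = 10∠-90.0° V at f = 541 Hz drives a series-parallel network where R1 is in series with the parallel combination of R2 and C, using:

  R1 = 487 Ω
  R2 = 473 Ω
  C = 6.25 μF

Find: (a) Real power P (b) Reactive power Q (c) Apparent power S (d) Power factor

Step 1 — Angular frequency: ω = 2π·f = 2π·541 = 3399 rad/s.
Step 2 — Component impedances:
  R1: Z = R = 487 Ω
  R2: Z = R = 473 Ω
  C: Z = 1/(jωC) = -j/(ω·C) = 0 - j47.07 Ω
Step 3 — Parallel branch: R2 || C = 1/(1/R2 + 1/C) = 4.638 - j46.61 Ω.
Step 4 — Series with R1: Z_total = R1 + (R2 || C) = 491.6 - j46.61 Ω = 493.8∠-5.4° Ω.
Step 5 — Source phasor: V = 10∠-90.0° V = 0 - j10 V.
Step 6 — Current: I = V / Z = 0.001911 - j0.02016 A = 0.02025∠-84.6° A.
Step 7 — Complex power: S = V·I* = 0.2016 - j0.01911 VA.
Step 8 — Real power: P = Re(S) = 0.2016 W.
Step 9 — Reactive power: Q = Im(S) = -0.01911 VAR.
Step 10 — Apparent power: |S| = 0.2025 VA.
Step 11 — Power factor: PF = P/|S| = 0.9955 (leading).

(a) P = 0.2016 W  (b) Q = -0.01911 VAR  (c) S = 0.2025 VA  (d) PF = 0.9955 (leading)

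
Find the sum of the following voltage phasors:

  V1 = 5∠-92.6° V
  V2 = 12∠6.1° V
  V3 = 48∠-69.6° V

Step 1 — Convert each phasor to rectangular form:
  V1 = 5·(cos(-92.6°) + j·sin(-92.6°)) = -0.2268 - j4.995 V
  V2 = 12·(cos(6.1°) + j·sin(6.1°)) = 11.93 + j1.275 V
  V3 = 48·(cos(-69.6°) + j·sin(-69.6°)) = 16.73 - j44.99 V
Step 2 — Sum components: V_total = 28.44 - j48.71 V.
Step 3 — Convert to polar: |V_total| = 56.4 V, ∠V_total = -59.7°.

V_total = 56.4∠-59.7° V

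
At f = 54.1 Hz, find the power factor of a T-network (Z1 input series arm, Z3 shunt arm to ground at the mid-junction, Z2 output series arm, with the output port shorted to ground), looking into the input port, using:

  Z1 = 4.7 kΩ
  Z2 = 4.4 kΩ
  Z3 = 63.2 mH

Step 1 — Angular frequency: ω = 2π·f = 2π·54.1 = 339.9 rad/s.
Step 2 — Component impedances:
  Z1: Z = R = 4700 Ω
  Z2: Z = R = 4400 Ω
  Z3: Z = jωL = j·339.9·0.0632 = 0 + j21.48 Ω
Step 3 — With the output port shorted to ground, the output series arm Z2 runs from the junction to ground; the shunt arm Z3 also runs from the junction to ground. They appear in parallel: Z3 || Z2 = 0.1049 + j21.48 Ω.
Step 4 — Series with input arm Z1: Z_in = Z1 + (Z3 || Z2) = 4700 + j21.48 Ω = 4700∠0.3° Ω.
Step 5 — Power factor: PF = cos(φ) = Re(Z)/|Z| = 4700/4700 = 1.
Step 6 — Type: Im(Z) = 21.48 ⇒ lagging (phase φ = 0.3°).

PF = 1 (lagging, φ = 0.3°)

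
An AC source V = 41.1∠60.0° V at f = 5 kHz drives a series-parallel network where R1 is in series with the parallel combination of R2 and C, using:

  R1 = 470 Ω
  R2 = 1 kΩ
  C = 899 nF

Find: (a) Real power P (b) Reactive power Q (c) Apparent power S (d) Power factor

Step 1 — Angular frequency: ω = 2π·f = 2π·5000 = 3.142e+04 rad/s.
Step 2 — Component impedances:
  R1: Z = R = 470 Ω
  R2: Z = R = 1000 Ω
  C: Z = 1/(jωC) = -j/(ω·C) = 0 - j35.41 Ω
Step 3 — Parallel branch: R2 || C = 1/(1/R2 + 1/C) = 1.252 - j35.36 Ω.
Step 4 — Series with R1: Z_total = R1 + (R2 || C) = 471.3 - j35.36 Ω = 472.6∠-4.3° Ω.
Step 5 — Source phasor: V = 41.1∠60.0° V = 20.55 + j35.59 V.
Step 6 — Current: I = V / Z = 0.03773 + j0.07836 A = 0.08697∠64.3° A.
Step 7 — Complex power: S = V·I* = 3.564 - j0.2675 VA.
Step 8 — Real power: P = Re(S) = 3.564 W.
Step 9 — Reactive power: Q = Im(S) = -0.2675 VAR.
Step 10 — Apparent power: |S| = 3.574 VA.
Step 11 — Power factor: PF = P/|S| = 0.9972 (leading).

(a) P = 3.564 W  (b) Q = -0.2675 VAR  (c) S = 3.574 VA  (d) PF = 0.9972 (leading)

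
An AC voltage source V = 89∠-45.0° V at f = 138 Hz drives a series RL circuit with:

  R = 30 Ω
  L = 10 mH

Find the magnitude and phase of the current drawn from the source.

Step 1 — Angular frequency: ω = 2π·f = 2π·138 = 867.1 rad/s.
Step 2 — Component impedances:
  R: Z = R = 30 Ω
  L: Z = jωL = j·867.1·0.01 = 0 + j8.671 Ω
Step 3 — Series combination: Z_total = R + L = 30 + j8.671 Ω = 31.23∠16.1° Ω.
Step 4 — Source phasor: V = 89∠-45.0° V = 62.93 - j62.93 V.
Step 5 — Ohm's law: I = V / Z_total = (62.93 - j62.93) / (30 + j8.671) = 1.376 - j2.496 A.
Step 6 — Convert to polar: |I| = 2.85 A, ∠I = -61.1°.

I = 2.85∠-61.1° A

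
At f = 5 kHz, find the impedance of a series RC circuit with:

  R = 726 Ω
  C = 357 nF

Step 1 — Angular frequency: ω = 2π·f = 2π·5000 = 3.142e+04 rad/s.
Step 2 — Component impedances:
  R: Z = R = 726 Ω
  C: Z = 1/(jωC) = -j/(ω·C) = 0 - j89.16 Ω
Step 3 — Series combination: Z_total = R + C = 726 - j89.16 Ω = 731.5∠-7.0° Ω.

Z = 726 - j89.16 Ω = 731.5∠-7.0° Ω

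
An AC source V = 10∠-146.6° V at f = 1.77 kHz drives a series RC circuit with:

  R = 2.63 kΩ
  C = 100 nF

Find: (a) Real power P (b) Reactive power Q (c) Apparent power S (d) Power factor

Step 1 — Angular frequency: ω = 2π·f = 2π·1770 = 1.112e+04 rad/s.
Step 2 — Component impedances:
  R: Z = R = 2630 Ω
  C: Z = 1/(jωC) = -j/(ω·C) = 0 - j899.2 Ω
Step 3 — Series combination: Z_total = R + C = 2630 - j899.2 Ω = 2779∠-18.9° Ω.
Step 4 — Source phasor: V = 10∠-146.6° V = -8.348 - j5.505 V.
Step 5 — Current: I = V / Z = -0.002201 - j0.002846 A = 0.003598∠-127.7° A.
Step 6 — Complex power: S = V·I* = 0.03404 - j0.01164 VA.
Step 7 — Real power: P = Re(S) = 0.03404 W.
Step 8 — Reactive power: Q = Im(S) = -0.01164 VAR.
Step 9 — Apparent power: |S| = 0.03598 VA.
Step 10 — Power factor: PF = P/|S| = 0.9462 (leading).

(a) P = 0.03404 W  (b) Q = -0.01164 VAR  (c) S = 0.03598 VA  (d) PF = 0.9462 (leading)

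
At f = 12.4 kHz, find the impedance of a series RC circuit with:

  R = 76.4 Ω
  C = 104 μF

Step 1 — Angular frequency: ω = 2π·f = 2π·1.24e+04 = 7.791e+04 rad/s.
Step 2 — Component impedances:
  R: Z = R = 76.4 Ω
  C: Z = 1/(jωC) = -j/(ω·C) = 0 - j0.1234 Ω
Step 3 — Series combination: Z_total = R + C = 76.4 - j0.1234 Ω = 76.4∠-0.1° Ω.

Z = 76.4 - j0.1234 Ω = 76.4∠-0.1° Ω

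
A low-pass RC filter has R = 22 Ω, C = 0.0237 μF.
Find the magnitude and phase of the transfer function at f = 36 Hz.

Step 1 — Angular frequency: ω = 2π·36 = 226.2 rad/s.
Step 2 — Transfer function: H(jω) = 1/(1 + jωRC).
Step 3 — Denominator: 1 + jωRC = 1 + j·226.2·22·2.37e-08 = 1 + j0.0001179.
Step 4 — H = 1 - j0.0001179.
Step 5 — Magnitude: |H| = 1 (-0.0 dB); phase: φ = -0.0°.

|H| = 1 (-0.0 dB), φ = -0.0°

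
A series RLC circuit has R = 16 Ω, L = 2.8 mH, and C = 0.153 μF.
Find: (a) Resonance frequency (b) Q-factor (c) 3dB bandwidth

Step 1 — Resonance: ω₀ = 1/√(LC) = 1/√(0.0028·1.53e-07) = 4.831e+04 rad/s.
Step 2 — f₀ = ω₀/(2π) = 7689 Hz.
Step 3 — Series Q: Q = ω₀L/R = 4.831e+04·0.0028/16 = 8.455.
Step 4 — Bandwidth: Δω = ω₀/Q = 5714 rad/s; BW = Δω/(2π) = 909.5 Hz.

(a) f₀ = 7689 Hz  (b) Q = 8.455  (c) BW = 909.5 Hz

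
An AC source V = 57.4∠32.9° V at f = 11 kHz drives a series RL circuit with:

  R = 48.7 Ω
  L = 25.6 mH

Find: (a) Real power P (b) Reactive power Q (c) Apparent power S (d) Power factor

Step 1 — Angular frequency: ω = 2π·f = 2π·1.1e+04 = 6.912e+04 rad/s.
Step 2 — Component impedances:
  R: Z = R = 48.7 Ω
  L: Z = jωL = j·6.912e+04·0.0256 = 0 + j1769 Ω
Step 3 — Series combination: Z_total = R + L = 48.7 + j1769 Ω = 1770∠88.4° Ω.
Step 4 — Source phasor: V = 57.4∠32.9° V = 48.19 + j31.18 V.
Step 5 — Current: I = V / Z = 0.01836 - j0.02673 A = 0.03243∠-55.5° A.
Step 6 — Complex power: S = V·I* = 0.05122 + j1.861 VA.
Step 7 — Real power: P = Re(S) = 0.05122 W.
Step 8 — Reactive power: Q = Im(S) = 1.861 VAR.
Step 9 — Apparent power: |S| = 1.861 VA.
Step 10 — Power factor: PF = P/|S| = 0.02751 (lagging).

(a) P = 0.05122 W  (b) Q = 1.861 VAR  (c) S = 1.861 VA  (d) PF = 0.02751 (lagging)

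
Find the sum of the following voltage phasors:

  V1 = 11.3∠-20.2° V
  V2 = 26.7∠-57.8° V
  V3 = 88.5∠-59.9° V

Step 1 — Convert each phasor to rectangular form:
  V1 = 11.3·(cos(-20.2°) + j·sin(-20.2°)) = 10.6 - j3.902 V
  V2 = 26.7·(cos(-57.8°) + j·sin(-57.8°)) = 14.23 - j22.59 V
  V3 = 88.5·(cos(-59.9°) + j·sin(-59.9°)) = 44.38 - j76.57 V
Step 2 — Sum components: V_total = 69.22 - j103.1 V.
Step 3 — Convert to polar: |V_total| = 124.1 V, ∠V_total = -56.1°.

V_total = 124.1∠-56.1° V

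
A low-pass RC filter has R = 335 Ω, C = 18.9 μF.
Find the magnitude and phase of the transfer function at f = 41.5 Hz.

Step 1 — Angular frequency: ω = 2π·41.5 = 260.8 rad/s.
Step 2 — Transfer function: H(jω) = 1/(1 + jωRC).
Step 3 — Denominator: 1 + jωRC = 1 + j·260.8·335·1.89e-05 = 1 + j1.651.
Step 4 — H = 0.2684 - j0.4431.
Step 5 — Magnitude: |H| = 0.5181 (-5.7 dB); phase: φ = -58.8°.

|H| = 0.5181 (-5.7 dB), φ = -58.8°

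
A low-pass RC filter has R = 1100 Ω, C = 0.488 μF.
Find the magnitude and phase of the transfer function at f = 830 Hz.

Step 1 — Angular frequency: ω = 2π·830 = 5215 rad/s.
Step 2 — Transfer function: H(jω) = 1/(1 + jωRC).
Step 3 — Denominator: 1 + jωRC = 1 + j·5215·1100·4.88e-07 = 1 + j2.799.
Step 4 — H = 0.1132 - j0.3168.
Step 5 — Magnitude: |H| = 0.3364 (-9.5 dB); phase: φ = -70.3°.

|H| = 0.3364 (-9.5 dB), φ = -70.3°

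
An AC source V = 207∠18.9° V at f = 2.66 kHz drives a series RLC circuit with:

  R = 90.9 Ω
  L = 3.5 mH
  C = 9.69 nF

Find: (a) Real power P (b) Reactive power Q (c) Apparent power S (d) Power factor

Step 1 — Angular frequency: ω = 2π·f = 2π·2660 = 1.671e+04 rad/s.
Step 2 — Component impedances:
  R: Z = R = 90.9 Ω
  L: Z = jωL = j·1.671e+04·0.0035 = 0 + j58.5 Ω
  C: Z = 1/(jωC) = -j/(ω·C) = 0 - j6175 Ω
Step 3 — Series combination: Z_total = R + L + C = 90.9 - j6116 Ω = 6117∠-89.1° Ω.
Step 4 — Source phasor: V = 207∠18.9° V = 195.8 + j67.05 V.
Step 5 — Current: I = V / Z = -0.01048 + j0.03218 A = 0.03384∠108.0° A.
Step 6 — Complex power: S = V·I* = 0.1041 - j7.004 VA.
Step 7 — Real power: P = Re(S) = 0.1041 W.
Step 8 — Reactive power: Q = Im(S) = -7.004 VAR.
Step 9 — Apparent power: |S| = 7.005 VA.
Step 10 — Power factor: PF = P/|S| = 0.01486 (leading).

(a) P = 0.1041 W  (b) Q = -7.004 VAR  (c) S = 7.005 VA  (d) PF = 0.01486 (leading)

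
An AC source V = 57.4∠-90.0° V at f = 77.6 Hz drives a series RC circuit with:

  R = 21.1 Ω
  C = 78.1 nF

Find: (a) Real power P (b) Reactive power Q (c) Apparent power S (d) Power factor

Step 1 — Angular frequency: ω = 2π·f = 2π·77.6 = 487.6 rad/s.
Step 2 — Component impedances:
  R: Z = R = 21.1 Ω
  C: Z = 1/(jωC) = -j/(ω·C) = 0 - j2.626e+04 Ω
Step 3 — Series combination: Z_total = R + C = 21.1 - j2.626e+04 Ω = 2.626e+04∠-90.0° Ω.
Step 4 — Source phasor: V = 57.4∠-90.0° V = 0 - j57.4 V.
Step 5 — Current: I = V / Z = 0.002186 - j1.756e-06 A = 0.002186∠-0.0° A.
Step 6 — Complex power: S = V·I* = 0.0001008 - j0.1255 VA.
Step 7 — Real power: P = Re(S) = 0.0001008 W.
Step 8 — Reactive power: Q = Im(S) = -0.1255 VAR.
Step 9 — Apparent power: |S| = 0.1255 VA.
Step 10 — Power factor: PF = P/|S| = 0.0008035 (leading).

(a) P = 0.0001008 W  (b) Q = -0.1255 VAR  (c) S = 0.1255 VA  (d) PF = 0.0008035 (leading)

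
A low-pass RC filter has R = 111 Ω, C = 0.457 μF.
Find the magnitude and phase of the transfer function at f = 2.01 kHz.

Step 1 — Angular frequency: ω = 2π·2010 = 1.263e+04 rad/s.
Step 2 — Transfer function: H(jω) = 1/(1 + jωRC).
Step 3 — Denominator: 1 + jωRC = 1 + j·1.263e+04·111·4.57e-07 = 1 + j0.6406.
Step 4 — H = 0.709 - j0.4542.
Step 5 — Magnitude: |H| = 0.842 (-1.5 dB); phase: φ = -32.6°.

|H| = 0.842 (-1.5 dB), φ = -32.6°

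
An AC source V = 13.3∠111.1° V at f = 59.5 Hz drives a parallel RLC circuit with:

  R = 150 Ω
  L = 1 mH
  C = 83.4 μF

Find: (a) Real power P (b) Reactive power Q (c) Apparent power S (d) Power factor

Step 1 — Angular frequency: ω = 2π·f = 2π·59.5 = 373.8 rad/s.
Step 2 — Component impedances:
  R: Z = R = 150 Ω
  L: Z = jωL = j·373.8·0.001 = 0 + j0.3738 Ω
  C: Z = 1/(jωC) = -j/(ω·C) = 0 - j32.07 Ω
Step 3 — Parallel combination: 1/Z_total = 1/R + 1/L + 1/C; Z_total = 0.0009539 + j0.3783 Ω = 0.3783∠89.9° Ω.
Step 4 — Source phasor: V = 13.3∠111.1° V = -4.788 + j12.41 V.
Step 5 — Current: I = V / Z = 32.77 + j12.74 A = 35.16∠21.2° A.
Step 6 — Complex power: S = V·I* = 1.179 + j467.6 VA.
Step 7 — Real power: P = Re(S) = 1.179 W.
Step 8 — Reactive power: Q = Im(S) = 467.6 VAR.
Step 9 — Apparent power: |S| = 467.6 VA.
Step 10 — Power factor: PF = P/|S| = 0.002522 (lagging).

(a) P = 1.179 W  (b) Q = 467.6 VAR  (c) S = 467.6 VA  (d) PF = 0.002522 (lagging)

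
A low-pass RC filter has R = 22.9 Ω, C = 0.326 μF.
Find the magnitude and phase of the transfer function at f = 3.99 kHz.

Step 1 — Angular frequency: ω = 2π·3990 = 2.507e+04 rad/s.
Step 2 — Transfer function: H(jω) = 1/(1 + jωRC).
Step 3 — Denominator: 1 + jωRC = 1 + j·2.507e+04·22.9·3.26e-07 = 1 + j0.1872.
Step 4 — H = 0.9662 - j0.1808.
Step 5 — Magnitude: |H| = 0.9829 (-0.1 dB); phase: φ = -10.6°.

|H| = 0.9829 (-0.1 dB), φ = -10.6°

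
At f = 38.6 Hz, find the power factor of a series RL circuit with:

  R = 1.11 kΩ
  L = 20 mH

Step 1 — Angular frequency: ω = 2π·f = 2π·38.6 = 242.5 rad/s.
Step 2 — Component impedances:
  R: Z = R = 1110 Ω
  L: Z = jωL = j·242.5·0.02 = 0 + j4.851 Ω
Step 3 — Series combination: Z_total = R + L = 1110 + j4.851 Ω = 1110∠0.3° Ω.
Step 4 — Power factor: PF = cos(φ) = Re(Z)/|Z| = 1110/1110 = 1.
Step 5 — Type: Im(Z) = 4.851 ⇒ lagging (phase φ = 0.3°).

PF = 1 (lagging, φ = 0.3°)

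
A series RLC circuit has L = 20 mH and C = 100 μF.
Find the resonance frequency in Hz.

Step 1 — Resonance condition Im(Z)=0 gives ω₀ = 1/√(LC).
Step 2 — ω₀ = 1/√(0.02·0.0001) = 707.1 rad/s.
Step 3 — f₀ = ω₀/(2π) = 112.5 Hz.

f₀ = 112.5 Hz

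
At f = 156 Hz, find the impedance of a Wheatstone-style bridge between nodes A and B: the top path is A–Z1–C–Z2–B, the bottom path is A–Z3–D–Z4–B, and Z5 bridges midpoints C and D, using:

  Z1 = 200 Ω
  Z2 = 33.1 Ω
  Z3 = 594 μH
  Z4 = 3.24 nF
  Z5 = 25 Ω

Step 1 — Angular frequency: ω = 2π·f = 2π·156 = 980.2 rad/s.
Step 2 — Component impedances:
  Z1: Z = R = 200 Ω
  Z2: Z = R = 33.1 Ω
  Z3: Z = jωL = j·980.2·0.000594 = 0 + j0.5822 Ω
  Z4: Z = 1/(jωC) = -j/(ω·C) = 0 - j3.149e+05 Ω
  Z5: Z = R = 25 Ω
Step 3 — Bridge requires nodal analysis (the Z5 bridge couples midpoints C and D, so the two paths cannot be reduced to a simple series/parallel combination). Setting node B to ground and injecting 1 A at node A, the 3-node admittance system at A, C, D solves to V_A = Z_AB = 55.32 + j0.4503 Ω = 55.33∠0.5° Ω.

Z = 55.32 + j0.4503 Ω = 55.33∠0.5° Ω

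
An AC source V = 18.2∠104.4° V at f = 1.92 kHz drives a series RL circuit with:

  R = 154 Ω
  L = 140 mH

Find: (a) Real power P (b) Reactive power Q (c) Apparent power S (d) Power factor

Step 1 — Angular frequency: ω = 2π·f = 2π·1920 = 1.206e+04 rad/s.
Step 2 — Component impedances:
  R: Z = R = 154 Ω
  L: Z = jωL = j·1.206e+04·0.14 = 0 + j1689 Ω
Step 3 — Series combination: Z_total = R + L = 154 + j1689 Ω = 1696∠84.8° Ω.
Step 4 — Source phasor: V = 18.2∠104.4° V = -4.526 + j17.63 V.
Step 5 — Current: I = V / Z = 0.01011 + j0.003602 A = 0.01073∠19.6° A.
Step 6 — Complex power: S = V·I* = 0.01774 + j0.1945 VA.
Step 7 — Real power: P = Re(S) = 0.01774 W.
Step 8 — Reactive power: Q = Im(S) = 0.1945 VAR.
Step 9 — Apparent power: |S| = 0.1953 VA.
Step 10 — Power factor: PF = P/|S| = 0.09081 (lagging).

(a) P = 0.01774 W  (b) Q = 0.1945 VAR  (c) S = 0.1953 VA  (d) PF = 0.09081 (lagging)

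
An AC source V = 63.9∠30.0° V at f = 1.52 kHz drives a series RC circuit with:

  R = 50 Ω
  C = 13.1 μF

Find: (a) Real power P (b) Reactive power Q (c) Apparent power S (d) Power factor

Step 1 — Angular frequency: ω = 2π·f = 2π·1520 = 9550 rad/s.
Step 2 — Component impedances:
  R: Z = R = 50 Ω
  C: Z = 1/(jωC) = -j/(ω·C) = 0 - j7.993 Ω
Step 3 — Series combination: Z_total = R + C = 50 - j7.993 Ω = 50.63∠-9.1° Ω.
Step 4 — Source phasor: V = 63.9∠30.0° V = 55.34 + j31.95 V.
Step 5 — Current: I = V / Z = 0.9796 + j0.7956 A = 1.262∠39.1° A.
Step 6 — Complex power: S = V·I* = 79.63 - j12.73 VA.
Step 7 — Real power: P = Re(S) = 79.63 W.
Step 8 — Reactive power: Q = Im(S) = -12.73 VAR.
Step 9 — Apparent power: |S| = 80.64 VA.
Step 10 — Power factor: PF = P/|S| = 0.9875 (leading).

(a) P = 79.63 W  (b) Q = -12.73 VAR  (c) S = 80.64 VA  (d) PF = 0.9875 (leading)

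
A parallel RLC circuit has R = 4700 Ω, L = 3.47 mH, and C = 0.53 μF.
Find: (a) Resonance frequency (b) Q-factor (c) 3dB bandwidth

Step 1 — Resonance: ω₀ = 1/√(LC) = 1/√(0.00347·5.3e-07) = 2.332e+04 rad/s.
Step 2 — f₀ = ω₀/(2π) = 3711 Hz.
Step 3 — Parallel Q: Q = R/(ω₀L) = 4700/(2.332e+04·0.00347) = 58.09.
Step 4 — Bandwidth: Δω = ω₀/Q = 401.4 rad/s; BW = Δω/(2π) = 63.89 Hz.

(a) f₀ = 3711 Hz  (b) Q = 58.09  (c) BW = 63.89 Hz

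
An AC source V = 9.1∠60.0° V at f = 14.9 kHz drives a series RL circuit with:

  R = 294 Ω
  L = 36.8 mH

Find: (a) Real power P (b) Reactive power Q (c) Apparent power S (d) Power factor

Step 1 — Angular frequency: ω = 2π·f = 2π·1.49e+04 = 9.362e+04 rad/s.
Step 2 — Component impedances:
  R: Z = R = 294 Ω
  L: Z = jωL = j·9.362e+04·0.0368 = 0 + j3445 Ω
Step 3 — Series combination: Z_total = R + L = 294 + j3445 Ω = 3458∠85.1° Ω.
Step 4 — Source phasor: V = 9.1∠60.0° V = 4.55 + j7.881 V.
Step 5 — Current: I = V / Z = 0.002383 - j0.001117 A = 0.002632∠-25.1° A.
Step 6 — Complex power: S = V·I* = 0.002036 + j0.02386 VA.
Step 7 — Real power: P = Re(S) = 0.002036 W.
Step 8 — Reactive power: Q = Im(S) = 0.02386 VAR.
Step 9 — Apparent power: |S| = 0.02395 VA.
Step 10 — Power factor: PF = P/|S| = 0.08503 (lagging).

(a) P = 0.002036 W  (b) Q = 0.02386 VAR  (c) S = 0.02395 VA  (d) PF = 0.08503 (lagging)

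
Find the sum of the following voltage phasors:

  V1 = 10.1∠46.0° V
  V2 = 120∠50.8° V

Step 1 — Convert each phasor to rectangular form:
  V1 = 10.1·(cos(46.0°) + j·sin(46.0°)) = 7.016 + j7.265 V
  V2 = 120·(cos(50.8°) + j·sin(50.8°)) = 75.84 + j92.99 V
Step 2 — Sum components: V_total = 82.86 + j100.3 V.
Step 3 — Convert to polar: |V_total| = 130.1 V, ∠V_total = 50.4°.

V_total = 130.1∠50.4° V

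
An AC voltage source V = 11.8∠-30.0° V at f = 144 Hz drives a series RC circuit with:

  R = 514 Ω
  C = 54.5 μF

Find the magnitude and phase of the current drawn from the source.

Step 1 — Angular frequency: ω = 2π·f = 2π·144 = 904.8 rad/s.
Step 2 — Component impedances:
  R: Z = R = 514 Ω
  C: Z = 1/(jωC) = -j/(ω·C) = 0 - j20.28 Ω
Step 3 — Series combination: Z_total = R + C = 514 - j20.28 Ω = 514.4∠-2.3° Ω.
Step 4 — Source phasor: V = 11.8∠-30.0° V = 10.22 - j5.9 V.
Step 5 — Ohm's law: I = V / Z_total = (10.22 - j5.9) / (514 - j20.28) = 0.0203 - j0.01068 A.
Step 6 — Convert to polar: |I| = 0.02294 A, ∠I = -27.7°.

I = 0.02294∠-27.7° A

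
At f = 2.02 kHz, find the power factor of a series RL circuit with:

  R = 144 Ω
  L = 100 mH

Step 1 — Angular frequency: ω = 2π·f = 2π·2020 = 1.269e+04 rad/s.
Step 2 — Component impedances:
  R: Z = R = 144 Ω
  L: Z = jωL = j·1.269e+04·0.1 = 0 + j1269 Ω
Step 3 — Series combination: Z_total = R + L = 144 + j1269 Ω = 1277∠83.5° Ω.
Step 4 — Power factor: PF = cos(φ) = Re(Z)/|Z| = 144/1277.3 = 0.1127.
Step 5 — Type: Im(Z) = 1269 ⇒ lagging (phase φ = 83.5°).

PF = 0.1127 (lagging, φ = 83.5°)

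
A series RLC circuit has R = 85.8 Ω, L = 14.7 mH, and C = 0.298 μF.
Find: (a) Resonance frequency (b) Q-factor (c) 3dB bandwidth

Step 1 — Resonance: ω₀ = 1/√(LC) = 1/√(0.0147·2.98e-07) = 1.511e+04 rad/s.
Step 2 — f₀ = ω₀/(2π) = 2405 Hz.
Step 3 — Series Q: Q = ω₀L/R = 1.511e+04·0.0147/85.8 = 2.589.
Step 4 — Bandwidth: Δω = ω₀/Q = 5837 rad/s; BW = Δω/(2π) = 928.9 Hz.

(a) f₀ = 2405 Hz  (b) Q = 2.589  (c) BW = 928.9 Hz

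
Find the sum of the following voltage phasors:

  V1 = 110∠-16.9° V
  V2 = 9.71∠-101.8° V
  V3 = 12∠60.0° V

Step 1 — Convert each phasor to rectangular form:
  V1 = 110·(cos(-16.9°) + j·sin(-16.9°)) = 105.2 - j31.98 V
  V2 = 9.71·(cos(-101.8°) + j·sin(-101.8°)) = -1.986 - j9.505 V
  V3 = 12·(cos(60.0°) + j·sin(60.0°)) = 6 + j10.39 V
Step 2 — Sum components: V_total = 109.3 - j31.09 V.
Step 3 — Convert to polar: |V_total| = 113.6 V, ∠V_total = -15.9°.

V_total = 113.6∠-15.9° V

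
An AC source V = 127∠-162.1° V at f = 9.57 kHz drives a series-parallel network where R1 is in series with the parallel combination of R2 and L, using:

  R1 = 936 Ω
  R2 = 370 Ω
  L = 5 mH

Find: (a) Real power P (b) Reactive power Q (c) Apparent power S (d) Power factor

Step 1 — Angular frequency: ω = 2π·f = 2π·9570 = 6.013e+04 rad/s.
Step 2 — Component impedances:
  R1: Z = R = 936 Ω
  R2: Z = R = 370 Ω
  L: Z = jωL = j·6.013e+04·0.005 = 0 + j300.7 Ω
Step 3 — Parallel branch: R2 || L = 1/(1/R2 + 1/L) = 147.1 + j181.1 Ω.
Step 4 — Series with R1: Z_total = R1 + (R2 || L) = 1083 + j181.1 Ω = 1098∠9.5° Ω.
Step 5 — Source phasor: V = 127∠-162.1° V = -120.9 - j39.03 V.
Step 6 — Current: I = V / Z = -0.1144 - j0.01691 A = 0.1156∠-171.6° A.
Step 7 — Complex power: S = V·I* = 14.49 + j2.422 VA.
Step 8 — Real power: P = Re(S) = 14.49 W.
Step 9 — Reactive power: Q = Im(S) = 2.422 VAR.
Step 10 — Apparent power: |S| = 14.69 VA.
Step 11 — Power factor: PF = P/|S| = 0.9863 (lagging).

(a) P = 14.49 W  (b) Q = 2.422 VAR  (c) S = 14.69 VA  (d) PF = 0.9863 (lagging)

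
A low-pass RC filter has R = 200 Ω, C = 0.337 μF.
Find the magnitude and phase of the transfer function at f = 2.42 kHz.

Step 1 — Angular frequency: ω = 2π·2420 = 1.521e+04 rad/s.
Step 2 — Transfer function: H(jω) = 1/(1 + jωRC).
Step 3 — Denominator: 1 + jωRC = 1 + j·1.521e+04·200·3.37e-07 = 1 + j1.025.
Step 4 — H = 0.4877 - j0.4998.
Step 5 — Magnitude: |H| = 0.6984 (-3.1 dB); phase: φ = -45.7°.

|H| = 0.6984 (-3.1 dB), φ = -45.7°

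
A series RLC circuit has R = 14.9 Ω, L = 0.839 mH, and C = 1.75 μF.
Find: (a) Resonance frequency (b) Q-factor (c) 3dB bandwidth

Step 1 — Resonance: ω₀ = 1/√(LC) = 1/√(0.000839·1.75e-06) = 2.61e+04 rad/s.
Step 2 — f₀ = ω₀/(2π) = 4154 Hz.
Step 3 — Series Q: Q = ω₀L/R = 2.61e+04·0.000839/14.9 = 1.47.
Step 4 — Bandwidth: Δω = ω₀/Q = 1.776e+04 rad/s; BW = Δω/(2π) = 2826 Hz.

(a) f₀ = 4154 Hz  (b) Q = 1.47  (c) BW = 2826 Hz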